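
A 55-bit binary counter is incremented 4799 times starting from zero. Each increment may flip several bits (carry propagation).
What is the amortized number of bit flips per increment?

Bit i flips on every 2^i-th increment, so over 4799 increments bit i flips floor(4799/2^i) times. Summing over i: total flips < 2 * 4799. Amortized: < 2 = O(1) per increment.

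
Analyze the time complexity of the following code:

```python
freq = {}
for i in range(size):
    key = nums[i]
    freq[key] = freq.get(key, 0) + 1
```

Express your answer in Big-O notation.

Time complexity: O(n).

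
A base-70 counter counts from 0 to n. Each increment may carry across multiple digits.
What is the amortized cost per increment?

Digit at position i changes every 70^i increments. Total digit changes over n increments: n * 70/(70-1) = O(n). Amortized: O(1).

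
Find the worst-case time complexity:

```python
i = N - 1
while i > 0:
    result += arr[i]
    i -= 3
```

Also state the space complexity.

Time complexity: O(n).
Space complexity: O(1).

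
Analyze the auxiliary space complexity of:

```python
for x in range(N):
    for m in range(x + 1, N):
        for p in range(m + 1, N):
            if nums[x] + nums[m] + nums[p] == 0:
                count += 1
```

Space complexity: O(1).
Only a constant amount of auxiliary storage is used; nothing grows with n.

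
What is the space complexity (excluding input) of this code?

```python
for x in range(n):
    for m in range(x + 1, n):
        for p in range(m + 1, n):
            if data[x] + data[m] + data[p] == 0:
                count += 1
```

Space complexity: O(1).
Only a constant amount of auxiliary storage is used; nothing grows with n.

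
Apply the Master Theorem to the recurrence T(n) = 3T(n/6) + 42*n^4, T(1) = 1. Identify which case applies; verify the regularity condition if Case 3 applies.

a=3, b=6, f(n)=42*n^4.
log_6(3) = 0.6131 < 4.
f(n) = Omega(n^(0.6131+epsilon)) for some epsilon > 0, so Case 3 is the candidate.
Regularity: a*f(n/b) = 3*42*(n/6)^4 = (3/1296)*42*n^4 <= c*f(n) with c = 3/1296 < 1. Satisfied.
Case 3: T(n) = Theta(n^4).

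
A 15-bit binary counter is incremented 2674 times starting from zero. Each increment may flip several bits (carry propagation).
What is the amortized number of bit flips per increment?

Bit i flips on every 2^i-th increment, so over 2674 increments bit i flips floor(2674/2^i) times. Summing over i: total flips < 2 * 2674. Amortized: < 2 = O(1) per increment.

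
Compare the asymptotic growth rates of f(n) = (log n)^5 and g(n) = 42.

f(n) = (log n)^5 grows faster: any unbounded function dominates a constant.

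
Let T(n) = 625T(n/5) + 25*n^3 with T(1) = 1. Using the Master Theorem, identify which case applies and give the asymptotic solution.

a=625, b=5, f(n)=25*n^3.
log_5(625) = 4 > 3.
Since f(n) = O(n^3) is polynomially smaller than n^4, Case 1 applies.
T(n) = Theta(n^4).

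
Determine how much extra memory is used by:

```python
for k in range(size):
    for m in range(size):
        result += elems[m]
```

Space complexity: O(1).
Only a constant amount of auxiliary storage is used; nothing grows with n.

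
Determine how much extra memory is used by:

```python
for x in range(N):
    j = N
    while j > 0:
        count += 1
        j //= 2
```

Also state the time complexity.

Space complexity: O(1).
Only a constant amount of auxiliary storage is used; nothing grows with n.
Time complexity: O(n log n).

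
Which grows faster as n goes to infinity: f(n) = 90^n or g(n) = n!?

g(n) = n! grows faster: n!/90^n -> infinity by Stirling.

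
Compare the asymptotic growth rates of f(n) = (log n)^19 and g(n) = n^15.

g(n) = n^15 grows faster: any positive polynomial dominates any polylog.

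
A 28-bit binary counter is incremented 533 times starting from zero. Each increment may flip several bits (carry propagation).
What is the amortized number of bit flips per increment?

Bit i flips on every 2^i-th increment, so over 533 increments bit i flips floor(533/2^i) times. Summing over i: total flips < 2 * 533. Amortized: < 2 = O(1) per increment.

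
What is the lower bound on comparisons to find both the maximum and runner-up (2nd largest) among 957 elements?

Lower bound: finding the max needs 957-1 comparisons. By an adversary weight-doubling argument, the maximum element must personally win at least ceil(log_2(957)) = 10 comparisons in any correct algorithm. The 2nd largest is among those 10 direct losers, and distinguishing it requires 10-1 more comparisons. Total >= 957-1 + 10-1 = 965. A balanced tournament achieves this bound exactly.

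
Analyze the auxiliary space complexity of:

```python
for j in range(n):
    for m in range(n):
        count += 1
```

Space complexity: O(1).
Only a constant amount of auxiliary storage is used; nothing grows with n.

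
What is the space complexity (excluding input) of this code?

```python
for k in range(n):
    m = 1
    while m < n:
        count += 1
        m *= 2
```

Space complexity: O(1).
Only a constant amount of auxiliary storage is used; nothing grows with n.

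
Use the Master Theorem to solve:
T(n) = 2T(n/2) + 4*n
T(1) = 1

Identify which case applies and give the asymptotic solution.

a=2, b=2, f(n)=4*n.
log_2(2) = 1, so n^(log_b(a)) = n.
f(n) = Theta(n), so Case 2 applies.
T(n) = Theta(n log n).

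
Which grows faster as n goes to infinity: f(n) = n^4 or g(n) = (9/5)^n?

g(n) = (9/5)^n grows faster: (9/5)^n is exponential with base 9/5 > 1, dominating every polynomial.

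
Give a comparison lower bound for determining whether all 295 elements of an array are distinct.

In the algebraic decision-tree model, the YES region for element distinctness on 295 elements has 295! connected components (one per ordering). Ben-Or's theorem then gives a lower bound of Omega(log(n!)) = Omega(n log n).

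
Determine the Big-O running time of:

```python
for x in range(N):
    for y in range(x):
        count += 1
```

Time complexity: O(n^2).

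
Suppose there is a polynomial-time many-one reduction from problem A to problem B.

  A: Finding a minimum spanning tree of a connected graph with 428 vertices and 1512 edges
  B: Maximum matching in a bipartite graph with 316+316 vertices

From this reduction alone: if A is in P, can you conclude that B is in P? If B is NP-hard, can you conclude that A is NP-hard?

A poly-time reduction A <=_p B transfers tractability DOWN (B easy => A easy) and hardness UP (A hard => B hard), not the reverse.
From A in P, the reduction alone does NOT give B in P: any problem in P trivially reduces to SAT, yet SAT is not known to be in P.
From B NP-hard, the reduction alone does NOT give A NP-hard: again, easy problems reduce to hard ones.
(Here in fact A is P and B is P.)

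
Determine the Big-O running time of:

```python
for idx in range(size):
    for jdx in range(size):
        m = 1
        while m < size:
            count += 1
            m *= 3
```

Time complexity: O(n^2 log n).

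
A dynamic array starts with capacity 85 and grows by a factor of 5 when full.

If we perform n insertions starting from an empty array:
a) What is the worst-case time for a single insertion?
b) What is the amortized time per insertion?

(a) Worst-case single insertion: O(n) -- when the array is full at capacity c, the resize copies all c elements, and c can be Theta(n).
(b) Resizes happen at sizes 85, 425, 2125, ... Total copy cost for n insertions: 85 + 425 + ... = O(n) (geometric series with ratio 1/5). Amortized cost per insertion: O(n)/n = O(1).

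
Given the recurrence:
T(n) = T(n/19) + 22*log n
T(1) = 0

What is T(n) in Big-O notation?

Each of the log_19(n) levels adds O(log n). T(n) = O(log^2 n).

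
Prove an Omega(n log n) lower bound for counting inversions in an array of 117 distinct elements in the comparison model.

Decision-tree argument: at any leaf, the comparisons made (with transitivity) must totally order all 117 elements -- otherwise some pair (i,j) is unordered, and an adversary can present two inputs agreeing on every comparison made but with that pair flipped, changing the inversion count by 1, so the leaf's output is wrong on one of them. Hence the tree has >= 117! leaves and height >= log_2(117!) = Omega(n log n). Modified merge sort achieves O(n log n).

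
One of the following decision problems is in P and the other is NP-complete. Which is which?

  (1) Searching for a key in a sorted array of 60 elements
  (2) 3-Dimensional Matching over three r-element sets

(1) is P: binary search runs in O(log n).
(2) is NP-complete: one of Karp's 21 NP-complete problems.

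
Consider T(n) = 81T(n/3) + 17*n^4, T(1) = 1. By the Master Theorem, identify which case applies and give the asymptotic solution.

a=81, b=3, f(n)=17*n^4.
log_3(81) = 4, so n^(log_b(a)) = n^4.
f(n) = Theta(n^4), so Case 2 applies.
T(n) = Theta(n^4 log n).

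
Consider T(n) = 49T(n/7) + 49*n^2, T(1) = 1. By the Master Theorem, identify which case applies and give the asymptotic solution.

a=49, b=7, f(n)=49*n^2.
log_7(49) = 2, so n^(log_b(a)) = n^2.
f(n) = Theta(n^2), so Case 2 applies.
T(n) = Theta(n^2 log n).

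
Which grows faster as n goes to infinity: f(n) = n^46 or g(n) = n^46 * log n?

g(n) = n^46 * log n grows faster: extra log n factor -> infinity.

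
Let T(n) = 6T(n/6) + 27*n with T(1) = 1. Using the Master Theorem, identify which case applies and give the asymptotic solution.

a=6, b=6, f(n)=27*n.
log_6(6) = 1, so n^(log_b(a)) = n.
f(n) = Theta(n), so Case 2 applies.
T(n) = Theta(n log n).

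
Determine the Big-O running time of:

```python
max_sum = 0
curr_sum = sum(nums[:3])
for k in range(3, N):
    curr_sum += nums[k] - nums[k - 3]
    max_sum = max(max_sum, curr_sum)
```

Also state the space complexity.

Time complexity: O(n).
Space complexity: O(1).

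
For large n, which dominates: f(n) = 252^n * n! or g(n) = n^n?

f(n) = 252^n * n! grows faster: by Stirling n! ~ sqrt(2 pi n)(n/e)^n, so 252^n n! / n^n ~ (252/e)^n sqrt(2 pi n) -> infinity since 252/e > 1.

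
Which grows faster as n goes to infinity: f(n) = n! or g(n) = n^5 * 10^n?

f(n) = n! grows faster: by Stirling n! ~ (n/e)^n sqrt(2*pi*n); (n/e)^n eventually dominates n^5 * 10^n.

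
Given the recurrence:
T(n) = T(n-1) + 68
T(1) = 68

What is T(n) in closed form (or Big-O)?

Unrolling: T(n) = T(n-1) + 68 = T(n-2) + 2*68 = ... = T(1) + (n-1)*68 = 68 + (n-1)*68 = 68n.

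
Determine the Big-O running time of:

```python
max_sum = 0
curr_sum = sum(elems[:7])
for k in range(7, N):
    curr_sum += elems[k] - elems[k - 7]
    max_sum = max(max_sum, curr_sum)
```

Time complexity: O(n).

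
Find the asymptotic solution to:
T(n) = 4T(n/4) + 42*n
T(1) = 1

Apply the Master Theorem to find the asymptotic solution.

a=4, b=4, f(n)=42*n. log_4(4) = 1. Case 2: T(n) = O(n log n).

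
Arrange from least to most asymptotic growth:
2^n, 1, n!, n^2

Ordered by growth rate: 1 < n^2 < 2^n < n!.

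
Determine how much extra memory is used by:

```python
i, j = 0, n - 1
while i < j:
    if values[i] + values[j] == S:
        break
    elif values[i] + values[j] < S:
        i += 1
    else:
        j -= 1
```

Space complexity: O(1).
Only a constant amount of auxiliary storage is used; nothing grows with n.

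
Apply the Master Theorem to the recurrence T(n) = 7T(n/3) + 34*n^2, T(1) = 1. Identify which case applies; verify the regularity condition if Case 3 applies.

a=7, b=3, f(n)=34*n^2.
log_3(7) = 1.771 < 2.
f(n) = Omega(n^(1.771+epsilon)) for some epsilon > 0, so Case 3 is the candidate.
Regularity: a*f(n/b) = 7*34*(n/3)^2 = (7/9)*34*n^2 <= c*f(n) with c = 7/9 < 1. Satisfied.
Case 3: T(n) = Theta(n^2).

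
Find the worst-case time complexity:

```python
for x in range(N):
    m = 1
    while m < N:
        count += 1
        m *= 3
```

Time complexity: O(n log n).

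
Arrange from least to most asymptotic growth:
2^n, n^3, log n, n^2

Ordered by growth rate: log n < n^2 < n^3 < 2^n.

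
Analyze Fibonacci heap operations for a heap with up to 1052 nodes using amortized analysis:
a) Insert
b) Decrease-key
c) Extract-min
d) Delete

Fibonacci heaps use lazy consolidation. Potential function Phi = t + 2m (t = number of trees, m = marked nodes).
- Insert: O(1) actual, Delta Phi = +1 (one new tree) => O(1) amortized.
- Decrease-key: with c cascading cuts, actual cost is O(c); Delta Phi <= c - 2(c-1) + 2 = 4 - c (c new trees; >= c-1 marks cleared; <= 1 new mark). Amortized O(c) + (4 - c) = O(1).
- Extract-min: O(D(n) + t) actual; consolidation drops t to <= D(n)+1, so Delta Phi pays for the t term. D(n) = O(log n) for n = 1052 => O(log n) amortized.
- Delete: decrease-key to -inf then extract-min = O(log n).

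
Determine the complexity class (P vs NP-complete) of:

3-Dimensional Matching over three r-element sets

This problem is NP-complete: one of Karp's 21 NP-complete problems.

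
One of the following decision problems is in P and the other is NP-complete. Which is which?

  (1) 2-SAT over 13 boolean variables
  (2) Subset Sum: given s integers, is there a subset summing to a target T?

(1) is P: 2-SAT is solvable in linear time via implication-graph SCCs.
(2) is NP-complete: one of Karp's 21 NP-complete problems.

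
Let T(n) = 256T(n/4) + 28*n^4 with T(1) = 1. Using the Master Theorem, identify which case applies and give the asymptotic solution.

a=256, b=4, f(n)=28*n^4.
log_4(256) = 4, so n^(log_b(a)) = n^4.
f(n) = Theta(n^4), so Case 2 applies.
T(n) = Theta(n^4 log n).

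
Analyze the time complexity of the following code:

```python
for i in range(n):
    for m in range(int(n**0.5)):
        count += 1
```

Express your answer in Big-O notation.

Time complexity: O(n * sqrt(n)).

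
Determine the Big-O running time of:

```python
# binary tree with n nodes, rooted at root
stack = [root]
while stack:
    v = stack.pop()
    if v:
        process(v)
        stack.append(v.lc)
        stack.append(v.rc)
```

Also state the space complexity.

Time complexity: O(n).
Space complexity: O(n).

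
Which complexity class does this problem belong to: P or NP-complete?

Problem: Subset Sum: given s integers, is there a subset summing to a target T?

This problem is NP-complete: one of Karp's 21 NP-complete problems.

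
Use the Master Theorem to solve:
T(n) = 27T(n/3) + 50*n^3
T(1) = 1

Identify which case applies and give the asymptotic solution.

a=27, b=3, f(n)=50*n^3.
log_3(27) = 3, so n^(log_b(a)) = n^3.
f(n) = Theta(n^3), so Case 2 applies.
T(n) = Theta(n^3 log n).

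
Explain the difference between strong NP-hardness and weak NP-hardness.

A problem is strongly NP-hard if it remains NP-hard even when all numbers in the input are bounded by a polynomial in the input length. A weakly NP-hard problem admits a pseudopolynomial algorithm. Subset Sum is weakly NP-hard (has O(nW) DP). 3-SAT is strongly NP-hard (no numeric parameters).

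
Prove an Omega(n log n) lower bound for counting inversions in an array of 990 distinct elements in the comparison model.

Decision-tree argument: at any leaf, the comparisons made (with transitivity) must totally order all 990 elements -- otherwise some pair (i,j) is unordered, and an adversary can present two inputs agreeing on every comparison made but with that pair flipped, changing the inversion count by 1, so the leaf's output is wrong on one of them. Hence the tree has >= 990! leaves and height >= log_2(990!) = Omega(n log n). Modified merge sort achieves O(n log n).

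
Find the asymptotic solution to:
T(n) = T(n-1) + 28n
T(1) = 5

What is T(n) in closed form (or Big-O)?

Unrolling: T(n) = 5 + 28*(2 + 3 + ... + n) = 5 + 28*(n(n+1)/2 - 1) = O(n^2).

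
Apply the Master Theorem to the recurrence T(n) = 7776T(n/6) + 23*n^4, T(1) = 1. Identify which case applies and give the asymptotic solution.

a=7776, b=6, f(n)=23*n^4.
log_6(7776) = 5 > 4.
Since f(n) = O(n^4) is polynomially smaller than n^5, Case 1 applies.
T(n) = Theta(n^5).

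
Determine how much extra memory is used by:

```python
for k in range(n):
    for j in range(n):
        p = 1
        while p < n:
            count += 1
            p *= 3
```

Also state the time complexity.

Space complexity: O(1).
Only a constant amount of auxiliary storage is used; nothing grows with n.
Time complexity: O(n^2 log n).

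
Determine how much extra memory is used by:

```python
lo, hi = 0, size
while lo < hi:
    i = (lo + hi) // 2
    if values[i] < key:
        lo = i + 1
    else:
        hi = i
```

Space complexity: O(1).
Only a constant amount of auxiliary storage is used; nothing grows with n.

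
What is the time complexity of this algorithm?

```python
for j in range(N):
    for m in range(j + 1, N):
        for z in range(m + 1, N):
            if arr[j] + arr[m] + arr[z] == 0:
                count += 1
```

Time complexity: O(n^3).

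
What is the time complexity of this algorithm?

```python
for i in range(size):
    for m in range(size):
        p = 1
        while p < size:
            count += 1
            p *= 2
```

Time complexity: O(n^2 log n).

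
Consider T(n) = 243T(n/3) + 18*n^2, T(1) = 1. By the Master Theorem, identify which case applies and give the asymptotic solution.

a=243, b=3, f(n)=18*n^2.
log_3(243) = 5 > 2.
Since f(n) = O(n^2) is polynomially smaller than n^5, Case 1 applies.
T(n) = Theta(n^5).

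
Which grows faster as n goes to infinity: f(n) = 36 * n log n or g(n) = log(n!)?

f(n) = 36 * n log n and g(n) = log(n!) are Theta of each other: Stirling: log(n!) = n log n - n + O(log n) = Theta(n log n); the constant 36 doesn't change the Theta class.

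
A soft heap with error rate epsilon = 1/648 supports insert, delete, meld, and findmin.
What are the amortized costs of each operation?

Soft heaps (Chazelle) allow up to an epsilon = 1/648 fraction of elements to have corrupted (raised) keys. Insert is O(log(1/epsilon)) = O(log 648) amortized -- the structure maintains heap-ordered binary trees of rank bounded by O(log(1/epsilon)). Meld concatenates root lists: O(1) amortized. Delete and findmin are O(1) amortized.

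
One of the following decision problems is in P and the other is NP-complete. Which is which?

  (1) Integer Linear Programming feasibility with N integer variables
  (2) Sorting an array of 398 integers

(1) is NP-complete: ILP feasibility is NP-complete (LP relaxation is in P).
(2) is P: merge sort runs in O(n log n).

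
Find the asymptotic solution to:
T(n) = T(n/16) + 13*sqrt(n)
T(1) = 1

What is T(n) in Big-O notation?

Each level contributes sqrt(n/16^k). Geometric series with ratio 1/sqrt(16) < 1 sums to O(sqrt(n)).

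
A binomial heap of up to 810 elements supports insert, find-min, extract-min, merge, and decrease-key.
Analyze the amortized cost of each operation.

A binomial heap with n <= 810 elements has at most floor(log_2 810) + 1 = 10 trees. Using potential Phi = number of trees: Insert adds one tree, but cascading merges reduce count -- amortized O(1). Find-min reads the cached minimum pointer: O(1). Extract-min creates O(log n) new trees: O(log n). Merge combines tree lists: O(log n). Decrease-key sifts the element up its tree of height <= log n: O(log n).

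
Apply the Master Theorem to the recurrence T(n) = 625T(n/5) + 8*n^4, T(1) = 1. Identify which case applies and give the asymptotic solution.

a=625, b=5, f(n)=8*n^4.
log_5(625) = 4, so n^(log_b(a)) = n^4.
f(n) = Theta(n^4), so Case 2 applies.
T(n) = Theta(n^4 log n).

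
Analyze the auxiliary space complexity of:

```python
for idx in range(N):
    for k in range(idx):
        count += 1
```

Space complexity: O(1).
Only a constant amount of auxiliary storage is used; nothing grows with n.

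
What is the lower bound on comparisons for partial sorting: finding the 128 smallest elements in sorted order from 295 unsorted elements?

Finding 128 smallest of 295 in sorted order: Omega(295) to identify the 128 smallest, plus Omega(128 log 128) to sort them. Total: Omega(n + k log k).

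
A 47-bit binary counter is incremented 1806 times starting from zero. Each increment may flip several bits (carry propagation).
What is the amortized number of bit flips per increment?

Bit i flips on every 2^i-th increment, so over 1806 increments bit i flips floor(1806/2^i) times. Summing over i: total flips < 2 * 1806. Amortized: < 2 = O(1) per increment.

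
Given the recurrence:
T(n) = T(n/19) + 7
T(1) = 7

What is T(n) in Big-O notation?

Each step divides n by 19 and adds 7. After log_19(n) steps, T(n) = O(log n).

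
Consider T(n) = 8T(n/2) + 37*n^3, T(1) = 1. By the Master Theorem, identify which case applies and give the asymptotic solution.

a=8, b=2, f(n)=37*n^3.
log_2(8) = 3, so n^(log_b(a)) = n^3.
f(n) = Theta(n^3), so Case 2 applies.
T(n) = Theta(n^3 log n).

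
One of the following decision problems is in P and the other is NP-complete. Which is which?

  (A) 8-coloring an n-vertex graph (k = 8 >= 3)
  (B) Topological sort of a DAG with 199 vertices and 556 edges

(A) is NP-complete: graph k-coloring for k>=3 is NP-complete by reduction from 3-SAT.
(B) is P: DFS-based topological sort runs in O(V+E).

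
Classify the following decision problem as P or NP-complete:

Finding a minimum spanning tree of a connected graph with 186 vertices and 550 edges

This problem is in P: Kruskal's / Prim's algorithms run in polynomial time.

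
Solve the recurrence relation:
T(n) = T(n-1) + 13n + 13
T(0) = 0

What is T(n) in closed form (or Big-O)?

Dominant term in sum is 13*sum(i, i=1..n) = 13*n*(n+1)/2 = O(n^2).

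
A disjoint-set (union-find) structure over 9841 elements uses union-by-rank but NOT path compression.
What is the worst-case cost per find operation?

Union-by-rank alone keeps every tree's height <= log_2(9841) ~= 13.3. Each find traverses from a node to its root, costing O(height) = O(log n). Without path compression this bound is tight.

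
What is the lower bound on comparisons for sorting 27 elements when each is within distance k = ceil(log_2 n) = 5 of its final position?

Partition the 27 positions into floor(n/k) blocks of k = 5 consecutive positions; any permutation within a block keeps every element within k of its final position, so there are at least (k!)^(n/k) distinguishable inputs. Lower bound: log_2((k!)^(n/k)) = (n/k) * log_2(k!) = Theta(n log k); with k = ceil(log_2 n), this is Omega(n log log n).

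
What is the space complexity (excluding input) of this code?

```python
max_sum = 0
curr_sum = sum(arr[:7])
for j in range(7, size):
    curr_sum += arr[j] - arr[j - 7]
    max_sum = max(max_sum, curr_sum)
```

Space complexity: O(1).
Only a constant amount of auxiliary storage is used; nothing grows with n.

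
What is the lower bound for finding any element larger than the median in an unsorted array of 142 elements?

To find an element larger than the median of 142 elements, we must see Omega(n) elements. Without seeing enough elements, an adversary can make any unseen element the median.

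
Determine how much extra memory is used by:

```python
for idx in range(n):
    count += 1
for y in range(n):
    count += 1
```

Space complexity: O(1).
Only a constant amount of auxiliary storage is used; nothing grows with n.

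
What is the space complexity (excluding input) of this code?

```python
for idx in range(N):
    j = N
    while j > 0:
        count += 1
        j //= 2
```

Space complexity: O(1).
Only a constant amount of auxiliary storage is used; nothing grows with n.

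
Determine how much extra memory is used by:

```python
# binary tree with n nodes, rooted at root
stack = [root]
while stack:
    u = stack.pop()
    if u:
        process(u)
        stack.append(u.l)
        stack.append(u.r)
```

Space complexity: O(n).
Auxiliary storage grows linearly with the input size n in the worst case.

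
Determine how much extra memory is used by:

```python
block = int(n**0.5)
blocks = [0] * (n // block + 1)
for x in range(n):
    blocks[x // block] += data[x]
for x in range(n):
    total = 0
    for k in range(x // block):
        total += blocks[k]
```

Space complexity: O(sqrt(n)).
Storage scales with sqrt(n).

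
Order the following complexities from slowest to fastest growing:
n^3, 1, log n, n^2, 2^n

Ordered by growth rate: 1 < log n < n^2 < n^3 < 2^n.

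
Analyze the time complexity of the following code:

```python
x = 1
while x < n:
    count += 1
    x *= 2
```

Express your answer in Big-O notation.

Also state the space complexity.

Time complexity: O(log n).
Space complexity: O(1).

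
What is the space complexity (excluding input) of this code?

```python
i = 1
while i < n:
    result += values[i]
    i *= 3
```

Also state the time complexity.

Space complexity: O(1).
Only a constant amount of auxiliary storage is used; nothing grows with n.
Time complexity: O(log n).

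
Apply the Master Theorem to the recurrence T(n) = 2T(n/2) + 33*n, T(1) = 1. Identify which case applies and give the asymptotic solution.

a=2, b=2, f(n)=33*n.
log_2(2) = 1, so n^(log_b(a)) = n.
f(n) = Theta(n), so Case 2 applies.
T(n) = Theta(n log n).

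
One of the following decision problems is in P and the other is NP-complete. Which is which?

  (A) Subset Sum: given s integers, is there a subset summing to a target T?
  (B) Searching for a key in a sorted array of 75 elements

(A) is NP-complete: one of Karp's 21 NP-complete problems.
(B) is P: binary search runs in O(log n).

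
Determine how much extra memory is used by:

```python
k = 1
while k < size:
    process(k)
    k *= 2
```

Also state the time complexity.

Space complexity: O(1).
Only a constant amount of auxiliary storage is used; nothing grows with n.
Time complexity: O(log n).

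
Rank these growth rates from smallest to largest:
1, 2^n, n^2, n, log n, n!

Ordered by growth rate: 1 < log n < n < n^2 < 2^n < n!.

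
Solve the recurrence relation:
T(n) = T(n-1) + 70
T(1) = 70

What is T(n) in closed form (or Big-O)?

Unrolling: T(n) = T(n-1) + 70 = T(n-2) + 2*70 = ... = T(1) + (n-1)*70 = 70 + (n-1)*70 = 70n.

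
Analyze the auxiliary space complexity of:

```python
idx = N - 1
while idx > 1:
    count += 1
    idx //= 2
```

Space complexity: O(1).
Only a constant amount of auxiliary storage is used; nothing grows with n.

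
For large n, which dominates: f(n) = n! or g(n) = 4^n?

f(n) = n! grows faster: by Stirling n! ~ (n/e)^n sqrt(2*pi*n); (n/e)^n eventually dominates 4^n.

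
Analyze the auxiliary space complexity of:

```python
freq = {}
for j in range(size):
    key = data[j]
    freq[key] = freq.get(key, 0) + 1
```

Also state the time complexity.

Space complexity: O(n).
Auxiliary storage grows linearly with the input size n in the worst case.
Time complexity: O(n).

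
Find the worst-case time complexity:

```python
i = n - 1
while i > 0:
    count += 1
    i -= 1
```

Time complexity: O(n).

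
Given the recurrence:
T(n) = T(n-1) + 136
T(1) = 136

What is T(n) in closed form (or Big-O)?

Unrolling: T(n) = T(n-1) + 136 = T(n-2) + 2*136 = ... = T(1) + (n-1)*136 = 136 + (n-1)*136 = 136n.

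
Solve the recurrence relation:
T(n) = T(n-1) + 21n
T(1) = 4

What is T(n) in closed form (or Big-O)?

Unrolling: T(n) = 4 + 21*(2 + 3 + ... + n) = 4 + 21*(n(n+1)/2 - 1) = O(n^2).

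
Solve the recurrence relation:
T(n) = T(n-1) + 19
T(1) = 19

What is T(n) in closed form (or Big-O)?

Unrolling: T(n) = T(n-1) + 19 = T(n-2) + 2*19 = ... = T(1) + (n-1)*19 = 19 + (n-1)*19 = 19n.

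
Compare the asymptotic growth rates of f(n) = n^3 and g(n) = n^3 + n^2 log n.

f(n) = n^3 and g(n) = n^3 + n^2 log n are Theta of each other: the lower-order n^2 log n term is o(n^3); both are Theta(n^3).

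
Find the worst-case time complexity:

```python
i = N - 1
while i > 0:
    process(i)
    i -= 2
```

Time complexity: O(n).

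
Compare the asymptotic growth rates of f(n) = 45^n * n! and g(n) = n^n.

f(n) = 45^n * n! grows faster: by Stirling n! ~ sqrt(2 pi n)(n/e)^n, so 45^n n! / n^n ~ (45/e)^n sqrt(2 pi n) -> infinity since 45/e > 1.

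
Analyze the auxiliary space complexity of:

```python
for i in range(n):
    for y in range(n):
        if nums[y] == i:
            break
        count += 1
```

Space complexity: O(1).
Only a constant amount of auxiliary storage is used; nothing grows with n.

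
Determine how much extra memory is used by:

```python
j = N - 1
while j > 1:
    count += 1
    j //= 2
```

Space complexity: O(1).
Only a constant amount of auxiliary storage is used; nothing grows with n.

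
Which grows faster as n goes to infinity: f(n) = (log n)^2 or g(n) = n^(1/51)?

g(n) = n^(1/51) grows faster: any positive power of n dominates any polylog.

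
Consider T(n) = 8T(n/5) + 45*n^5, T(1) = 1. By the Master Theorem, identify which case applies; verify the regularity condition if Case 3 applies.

a=8, b=5, f(n)=45*n^5.
log_5(8) = 1.292 < 5.
f(n) = Omega(n^(1.292+epsilon)) for some epsilon > 0, so Case 3 is the candidate.
Regularity: a*f(n/b) = 8*45*(n/5)^5 = (8/3125)*45*n^5 <= c*f(n) with c = 8/3125 < 1. Satisfied.
Case 3: T(n) = Theta(n^5).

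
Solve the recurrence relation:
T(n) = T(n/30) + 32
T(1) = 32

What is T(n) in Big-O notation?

Each step divides n by 30 and adds 32. After log_30(n) steps, T(n) = O(log n).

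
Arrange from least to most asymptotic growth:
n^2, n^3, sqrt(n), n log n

Ordered by growth rate: sqrt(n) < n log n < n^2 < n^3.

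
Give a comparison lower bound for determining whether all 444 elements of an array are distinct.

In the algebraic decision-tree model, the YES region for element distinctness on 444 elements has 444! connected components (one per ordering). Ben-Or's theorem then gives a lower bound of Omega(log(n!)) = Omega(n log n).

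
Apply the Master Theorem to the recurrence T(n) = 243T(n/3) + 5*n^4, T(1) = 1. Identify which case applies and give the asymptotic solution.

a=243, b=3, f(n)=5*n^4.
log_3(243) = 5 > 4.
Since f(n) = O(n^4) is polynomially smaller than n^5, Case 1 applies.
T(n) = Theta(n^5).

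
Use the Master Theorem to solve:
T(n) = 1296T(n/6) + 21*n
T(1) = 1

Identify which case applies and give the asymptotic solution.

a=1296, b=6, f(n)=21*n.
log_6(1296) = 4 > 1.
Since f(n) = O(n^1) is polynomially smaller than n^4, Case 1 applies.
T(n) = Theta(n^4).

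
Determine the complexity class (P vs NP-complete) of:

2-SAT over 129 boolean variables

This problem is in P: 2-SAT is solvable in linear time via implication-graph SCCs.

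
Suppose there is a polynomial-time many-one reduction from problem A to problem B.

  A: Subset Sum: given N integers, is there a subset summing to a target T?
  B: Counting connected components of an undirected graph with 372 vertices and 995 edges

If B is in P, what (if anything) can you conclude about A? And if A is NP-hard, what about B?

A poly-time reduction A <=_p B means any A-instance can be transformed to a B-instance in poly time.
If B is in P: compose the reduction with B's poly-time algorithm to solve A in poly time, so A is in P.
If A is NP-hard: every NP problem reduces to A, which reduces to B; composing reductions, every NP problem reduces to B, so B is NP-hard.
(Here in fact A is NP-complete and B is in P, so no such reduction is known -- its existence would imply P = NP; the analysis concerns only what the assumed reduction would or would not let you conclude.)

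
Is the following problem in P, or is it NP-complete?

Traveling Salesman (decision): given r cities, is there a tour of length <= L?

This problem is NP-complete: reduces from Hamiltonian Cycle.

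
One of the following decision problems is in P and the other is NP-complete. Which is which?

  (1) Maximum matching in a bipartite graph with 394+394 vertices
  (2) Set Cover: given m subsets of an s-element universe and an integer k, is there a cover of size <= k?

(1) is P: Hopcroft-Karp runs in O(E sqrt(V)).
(2) is NP-complete: one of Karp's 21 NP-complete problems (with k part of the input).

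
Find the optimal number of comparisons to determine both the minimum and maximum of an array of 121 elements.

Naive approach: 240 comparisons (120 for max + 120 for min).
Optimal: Compare elements in pairs first (floor(n/2) = 60 comparisons), then find max among winners and min among losers (60 comparisons each).
Total: ceil(3n/2) - 2 = 180 comparisons. An adversary argument shows this is also a lower bound.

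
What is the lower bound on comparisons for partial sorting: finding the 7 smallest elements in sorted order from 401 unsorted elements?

Finding 7 smallest of 401 in sorted order: Omega(401) to identify the 7 smallest, plus Omega(7 log 7) to sort them. Total: Omega(n + k log k).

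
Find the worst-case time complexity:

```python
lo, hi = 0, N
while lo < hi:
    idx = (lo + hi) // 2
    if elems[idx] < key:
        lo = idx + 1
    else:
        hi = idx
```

Time complexity: O(log n).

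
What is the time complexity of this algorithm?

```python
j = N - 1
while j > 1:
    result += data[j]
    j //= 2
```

Time complexity: O(log n).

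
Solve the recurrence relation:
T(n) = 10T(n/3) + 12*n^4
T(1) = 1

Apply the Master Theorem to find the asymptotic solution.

a=10, b=3, f(n)=12*n^4. log_3(10) = 2.096 < 4. Case 3: T(n) = O(n^4).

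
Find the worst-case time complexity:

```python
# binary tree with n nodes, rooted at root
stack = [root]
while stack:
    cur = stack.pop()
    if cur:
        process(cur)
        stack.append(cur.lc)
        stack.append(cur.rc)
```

Time complexity: O(n).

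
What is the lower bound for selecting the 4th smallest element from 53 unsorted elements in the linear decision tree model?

Selecting the 4th smallest of 53 elements requires Omega(n) comparisons. Every element must be compared at least once. The BFPRT algorithm achieves O(n), making this tight.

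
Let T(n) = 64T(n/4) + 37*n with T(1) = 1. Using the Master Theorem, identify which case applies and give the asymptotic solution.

a=64, b=4, f(n)=37*n.
log_4(64) = 3 > 1.
Since f(n) = O(n^1) is polynomially smaller than n^3, Case 1 applies.
T(n) = Theta(n^3).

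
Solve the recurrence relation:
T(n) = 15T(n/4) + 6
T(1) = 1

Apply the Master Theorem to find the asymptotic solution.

a=15, b=4, f(n)=6. log_4(15) = 1.953. Case 1 of Master Theorem: T(n) = O(n^1.953).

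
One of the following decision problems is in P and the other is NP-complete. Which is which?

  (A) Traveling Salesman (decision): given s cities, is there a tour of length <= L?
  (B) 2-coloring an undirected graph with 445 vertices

(A) is NP-complete: reduces from Hamiltonian Cycle.
(B) is P: 2-coloring is bipartiteness testing via BFS, O(V+E).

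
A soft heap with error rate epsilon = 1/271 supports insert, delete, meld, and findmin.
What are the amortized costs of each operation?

Soft heaps (Chazelle) allow up to an epsilon = 1/271 fraction of elements to have corrupted (raised) keys. Insert is O(log(1/epsilon)) = O(log 271) amortized -- the structure maintains heap-ordered binary trees of rank bounded by O(log(1/epsilon)). Meld concatenates root lists: O(1) amortized. Delete and findmin are O(1) amortized.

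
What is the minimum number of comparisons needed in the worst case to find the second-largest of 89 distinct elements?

Lower bound: finding the max needs 89-1 comparisons. By the adversary weight-doubling argument, the max must personally win >= ceil(log_2(89)) = 7 comparisons; the 2nd-largest is among those 7 losers, needing 7-1 more comparisons. Total >= 89-1 + 7-1 = 94. A balanced knockout tournament achieves this.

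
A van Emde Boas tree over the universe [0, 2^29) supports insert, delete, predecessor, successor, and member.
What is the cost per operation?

vEB recursively partitions [0, 536870912) into sqrt(u) clusters of size sqrt(u). Each operation recurses into either one cluster or the summary, never both: T(u) = T(sqrt(u)) + O(1) => T(u) = O(log log u) = O(log 29). This is worst-case, not just amortized.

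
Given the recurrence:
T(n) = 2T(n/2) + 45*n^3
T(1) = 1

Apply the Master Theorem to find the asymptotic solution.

a=2, b=2, f(n)=45*n^3. log_2(2) = 1 < 3. Case 3: T(n) = O(n^3).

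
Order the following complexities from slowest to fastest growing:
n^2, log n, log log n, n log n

Ordered by growth rate: log log n < log n < n log n < n^2.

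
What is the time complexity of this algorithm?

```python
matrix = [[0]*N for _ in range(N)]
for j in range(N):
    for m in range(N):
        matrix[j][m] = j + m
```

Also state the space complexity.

Time complexity: O(n^2).
Space complexity: O(n^2).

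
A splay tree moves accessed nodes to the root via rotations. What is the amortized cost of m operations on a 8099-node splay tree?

Using a potential function Phi = sum of log(size of subtree) for each node, each splay operation has amortized cost O(log n) where n = 8099. Bad individual operations (O(n)) are offset by decreased potential.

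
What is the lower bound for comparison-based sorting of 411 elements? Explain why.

A comparison-based sorting algorithm corresponds to a decision tree. With 411! possible permutations, the tree has 411! leaves. The height is at least log_2(411!) = Omega(n log n) by Stirling's approximation.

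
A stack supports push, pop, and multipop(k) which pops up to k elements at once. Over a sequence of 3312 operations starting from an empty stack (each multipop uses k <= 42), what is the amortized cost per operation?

Each element is pushed exactly once and popped at most once (whether by pop or as part of a multipop). So the total number of individual pops over the whole sequence is at most the number of pushes, which is at most 3312. Total work <= 2 * 3312, hence O(1) amortized per operation.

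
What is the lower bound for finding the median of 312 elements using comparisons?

To find the median of 312 elements, every element must be compared at least once, so the lower bound is Omega(n). The BFPRT algorithm achieves O(n), making this tight.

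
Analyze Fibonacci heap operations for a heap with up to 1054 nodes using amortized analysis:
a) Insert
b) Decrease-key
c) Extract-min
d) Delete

Fibonacci heaps use lazy consolidation. Potential function Phi = t + 2m (t = number of trees, m = marked nodes).
- Insert: O(1) actual, Delta Phi = +1 (one new tree) => O(1) amortized.
- Decrease-key: with c cascading cuts, actual cost is O(c); Delta Phi <= c - 2(c-1) + 2 = 4 - c (c new trees; >= c-1 marks cleared; <= 1 new mark). Amortized O(c) + (4 - c) = O(1).
- Extract-min: O(D(n) + t) actual; consolidation drops t to <= D(n)+1, so Delta Phi pays for the t term. D(n) = O(log n) for n = 1054 => O(log n) amortized.
- Delete: decrease-key to -inf then extract-min = O(log n).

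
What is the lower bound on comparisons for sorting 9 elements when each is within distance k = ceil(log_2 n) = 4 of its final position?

Partition the 9 positions into floor(n/k) blocks of k = 4 consecutive positions; any permutation within a block keeps every element within k of its final position, so there are at least (k!)^(n/k) distinguishable inputs. Lower bound: log_2((k!)^(n/k)) = (n/k) * log_2(k!) = Theta(n log k); with k = ceil(log_2 n), this is Omega(n log log n).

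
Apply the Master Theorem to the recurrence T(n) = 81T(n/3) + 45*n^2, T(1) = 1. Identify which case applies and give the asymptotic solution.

a=81, b=3, f(n)=45*n^2.
log_3(81) = 4 > 2.
Since f(n) = O(n^2) is polynomially smaller than n^4, Case 1 applies.
T(n) = Theta(n^4).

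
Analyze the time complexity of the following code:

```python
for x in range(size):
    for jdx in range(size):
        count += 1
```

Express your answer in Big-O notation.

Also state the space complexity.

Time complexity: O(n^2).
Space complexity: O(1).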